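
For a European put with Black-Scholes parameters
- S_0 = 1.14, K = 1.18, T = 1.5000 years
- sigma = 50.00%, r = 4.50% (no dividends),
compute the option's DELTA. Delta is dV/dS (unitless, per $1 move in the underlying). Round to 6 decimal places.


d1 = 0.3600975666; d2 = -0.2522748691
phi(d1) = 0.3738974706; exp(-qT) = 1.0000000000; exp(-rT) = 0.9347277206
N(-d1) = 0.3593870862
Delta = -exp(-qT) * N(-d1) = -1.0000000000 * 0.3593870862 = -0.359387

Answer: Delta = -0.359387


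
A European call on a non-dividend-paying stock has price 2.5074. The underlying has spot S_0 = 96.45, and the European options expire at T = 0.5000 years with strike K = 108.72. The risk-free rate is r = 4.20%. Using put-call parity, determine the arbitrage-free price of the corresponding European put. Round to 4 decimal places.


Answer: Put price = 12.5181

Derivation:
Put-call parity: C - P = S_0 * exp(-qT) - K * exp(-rT).
S_0 * exp(-qT) = 96.4500 * 1.00000000 = 96.45000000
K * exp(-rT) = 108.7200 * 0.97921896 = 106.46068583
P = C - S*exp(-qT) + K*exp(-rT)
P = 2.5074 - 96.45000000 + 106.46068583 = 12.5181


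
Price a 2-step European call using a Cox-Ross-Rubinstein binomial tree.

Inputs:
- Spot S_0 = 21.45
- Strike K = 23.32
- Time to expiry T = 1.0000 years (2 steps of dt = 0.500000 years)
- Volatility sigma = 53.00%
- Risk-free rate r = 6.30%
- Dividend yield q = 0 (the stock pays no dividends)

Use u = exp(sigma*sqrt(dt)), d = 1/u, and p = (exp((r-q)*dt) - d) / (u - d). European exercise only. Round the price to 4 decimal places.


Answer: Price = V(0,0) = 4.1793

Derivation:
dt = T/N = 0.500000
u = exp(sigma*sqrt(dt)) = 1.454652; d = 1/u = 0.687450
p = (exp((r-q)*dt) - d) / (u - d) = 0.449102
Discount per step: exp(-r*dt) = 0.968991
Stock lattice S(k, i) with i counting down-moves:
  k=0: S(0,0) = 21.4500
  k=1: S(1,0) = 31.2023; S(1,1) = 14.7458
  k=2: S(2,0) = 45.3885; S(2,1) = 21.4500; S(2,2) = 10.1370
Terminal payoffs V(N, i) = max(S_T - K, 0):
  V(2,0) = 22.068458; V(2,1) = 0.000000; V(2,2) = 0.000000
Backward induction: V(k, i) = exp(-r*dt) * [p * V(k+1, i) + (1-p) * V(k+1, i+1)].
  V(1,0) = exp(-r*dt) * [p*22.068458 + (1-p)*0.000000] = 9.603648
  V(1,1) = exp(-r*dt) * [p*0.000000 + (1-p)*0.000000] = 0.000000
  V(0,0) = exp(-r*dt) * [p*9.603648 + (1-p)*0.000000] = 4.179271


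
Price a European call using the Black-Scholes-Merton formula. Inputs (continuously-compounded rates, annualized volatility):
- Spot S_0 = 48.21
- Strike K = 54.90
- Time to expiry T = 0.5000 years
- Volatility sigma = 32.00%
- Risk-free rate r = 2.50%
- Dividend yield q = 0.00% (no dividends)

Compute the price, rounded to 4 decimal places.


d1 = (ln(S/K) + (r - q + 0.5*sigma^2) * T) / (sigma * sqrt(T)) = -0.40590970
d2 = d1 - sigma * sqrt(T) = -0.63218387
exp(-rT) = 0.98757780; exp(-qT) = 1.00000000
C = S_0 * exp(-qT) * N(d1) - K * exp(-rT) * N(d2)
N(d1) = 0.34240448; N(d2) = 0.26363337
C = 48.2100 * 1.00000000 * 0.34240448 - 54.9000 * 0.98757780 * 0.26363337 = 2.2136

Answer: Price = 2.2136


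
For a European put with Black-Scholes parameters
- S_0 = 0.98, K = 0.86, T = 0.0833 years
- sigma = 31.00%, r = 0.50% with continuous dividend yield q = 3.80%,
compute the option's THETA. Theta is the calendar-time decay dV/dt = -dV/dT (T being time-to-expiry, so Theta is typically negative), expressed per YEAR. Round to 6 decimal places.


Answer: Theta = -0.072887

Derivation:
d1 = 1.4739219359; d2 = 1.3844505438
phi(d1) = 0.1346385539; exp(-qT) = 0.9968396046; exp(-rT) = 0.9995835867
Theta = -S*exp(-qT)*phi(d1)*sigma/(2*sqrt(T)) + r*K*exp(-rT)*N(-d2) - q*S*exp(-qT)*N(-d1)
N(-d1) = 0.0702513054; N(-d2) = 0.0831102708; sqrt(T) = 0.2886173938
Term 1 = -0.9800 * 0.9968396046 * 0.1346385539 * 0.3100 / (2 * 0.2886173938) = -0.0706366340
Term 2 = 0.0050 * 0.8600 * 0.9995835867 * 0.0831102708 = 0.0003572253
Term 3 = -0.0380 * 0.9800 * 0.9968396046 * 0.0702513054 = -0.0026078905
Theta = -0.0706366340 + (0.0003572253) + (-0.0026078905) = -0.072887


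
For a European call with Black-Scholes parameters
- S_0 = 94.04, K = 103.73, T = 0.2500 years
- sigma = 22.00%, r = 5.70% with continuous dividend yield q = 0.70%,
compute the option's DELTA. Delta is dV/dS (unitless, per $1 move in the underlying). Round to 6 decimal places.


d1 = -0.7229195070; d2 = -0.8329195070
phi(d1) = 0.3072035137; exp(-qT) = 0.9982515304; exp(-rT) = 0.9858510507
N(d1) = 0.2348646691
Delta = exp(-qT) * N(d1) = 0.9982515304 * 0.2348646691 = 0.234454

Answer: Delta = 0.234454


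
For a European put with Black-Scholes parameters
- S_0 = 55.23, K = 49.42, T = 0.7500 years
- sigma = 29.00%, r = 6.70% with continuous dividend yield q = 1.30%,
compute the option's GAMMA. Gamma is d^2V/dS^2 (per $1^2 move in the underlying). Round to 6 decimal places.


Answer: Gamma = 0.021829

Derivation:
d1 = 0.7294067442; d2 = 0.4782593771
phi(d1) = 0.3057597450; exp(-qT) = 0.9902973771; exp(-rT) = 0.9509916469
Gamma = exp(-qT) * phi(d1) / (S * sigma * sqrt(T)) = 0.9902973771 * 0.3057597450 / (55.2300 * 0.2900 * 0.8660254038) = 0.021829


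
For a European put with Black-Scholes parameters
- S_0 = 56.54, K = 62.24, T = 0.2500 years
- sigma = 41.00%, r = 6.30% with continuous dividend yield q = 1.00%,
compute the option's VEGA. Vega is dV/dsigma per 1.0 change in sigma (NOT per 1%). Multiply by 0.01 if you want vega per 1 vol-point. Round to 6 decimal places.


d1 = -0.3014001347; d2 = -0.5064001347
phi(d1) = 0.3812272771; exp(-qT) = 0.9975031224; exp(-rT) = 0.9843733826
Vega = S * exp(-qT) * phi(d1) * sqrt(T) = 56.5400 * 0.9975031224 * 0.3812272771 * 0.5000000000 = 10.750386

Answer: Vega = 10.750386


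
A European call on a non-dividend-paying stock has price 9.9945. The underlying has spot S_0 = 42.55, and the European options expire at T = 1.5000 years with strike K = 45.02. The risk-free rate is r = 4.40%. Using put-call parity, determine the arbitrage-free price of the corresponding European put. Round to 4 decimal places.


Answer: Put price = 9.5891

Derivation:
Put-call parity: C - P = S_0 * exp(-qT) - K * exp(-rT).
S_0 * exp(-qT) = 42.5500 * 1.00000000 = 42.55000000
K * exp(-rT) = 45.0200 * 0.93613086 = 42.14461151
P = C - S*exp(-qT) + K*exp(-rT)
P = 9.9945 - 42.55000000 + 42.14461151 = 9.5891


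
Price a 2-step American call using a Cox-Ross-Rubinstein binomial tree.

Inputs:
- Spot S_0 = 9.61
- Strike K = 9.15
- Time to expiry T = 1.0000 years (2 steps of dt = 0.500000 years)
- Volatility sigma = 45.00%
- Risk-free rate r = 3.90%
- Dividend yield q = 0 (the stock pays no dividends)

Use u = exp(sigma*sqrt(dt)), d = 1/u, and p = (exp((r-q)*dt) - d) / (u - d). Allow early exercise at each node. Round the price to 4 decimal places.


dt = T/N = 0.500000
u = exp(sigma*sqrt(dt)) = 1.374648; d = 1/u = 0.727459
p = (exp((r-q)*dt) - d) / (u - d) = 0.451541
Discount per step: exp(-r*dt) = 0.980689
Stock lattice S(k, i) with i counting down-moves:
  k=0: S(0,0) = 9.6100
  k=1: S(1,0) = 13.2104; S(1,1) = 6.9909
  k=2: S(2,0) = 18.1596; S(2,1) = 9.6100; S(2,2) = 5.0856
Terminal payoffs V(N, i) = max(S_T - K, 0):
  V(2,0) = 9.009618; V(2,1) = 0.460000; V(2,2) = 0.000000
Backward induction: V(k, i) = exp(-r*dt) * [p * V(k+1, i) + (1-p) * V(k+1, i+1)]; then take max(V_cont, immediate exercise) for American.
  V(1,0) = exp(-r*dt) * [p*9.009618 + (1-p)*0.460000] = 4.237069; exercise = 4.060372; V(1,0) = max -> 4.237069
  V(1,1) = exp(-r*dt) * [p*0.460000 + (1-p)*0.000000] = 0.203698; exercise = 0.000000; V(1,1) = max -> 0.203698
  V(0,0) = exp(-r*dt) * [p*4.237069 + (1-p)*0.203698] = 1.985826; exercise = 0.460000; V(0,0) = max -> 1.985826

Answer: Price = V(0,0) = 1.9858


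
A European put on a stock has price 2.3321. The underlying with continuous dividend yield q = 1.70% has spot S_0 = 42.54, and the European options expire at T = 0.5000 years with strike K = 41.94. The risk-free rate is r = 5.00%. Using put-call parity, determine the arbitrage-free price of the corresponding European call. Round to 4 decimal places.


Answer: Call price = 3.6075

Derivation:
Put-call parity: C - P = S_0 * exp(-qT) - K * exp(-rT).
S_0 * exp(-qT) = 42.5400 * 0.99153602 = 42.17994241
K * exp(-rT) = 41.9400 * 0.97530991 = 40.90449771
C = P + S*exp(-qT) - K*exp(-rT)
C = 2.3321 + 42.17994241 - 40.90449771 = 3.6075


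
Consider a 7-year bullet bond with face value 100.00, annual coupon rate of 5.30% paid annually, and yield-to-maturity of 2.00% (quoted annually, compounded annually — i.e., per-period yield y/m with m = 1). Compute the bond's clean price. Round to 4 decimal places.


Answer: Price = 121.3576

Derivation:
Coupon per period c = face * coupon_rate / m = 5.300000
Periods per year m = 1; per-period yield y/m = 0.020000
Number of cashflows N = 7
Cashflows (t years, CF_t, discount factor 1/(1+y/m)^(m*t), PV):
  t = 1.0000: CF_t = 5.300000, DF = 0.980392, PV = 5.196078
  t = 2.0000: CF_t = 5.300000, DF = 0.961169, PV = 5.094195
  t = 3.0000: CF_t = 5.300000, DF = 0.942322, PV = 4.994308
  t = 4.0000: CF_t = 5.300000, DF = 0.923845, PV = 4.896381
  t = 5.0000: CF_t = 5.300000, DF = 0.905731, PV = 4.800373
  t = 6.0000: CF_t = 5.300000, DF = 0.887971, PV = 4.706248
  t = 7.0000: CF_t = 105.300000, DF = 0.870560, PV = 91.669987
Price P = sum_t PV_t = 121.357571


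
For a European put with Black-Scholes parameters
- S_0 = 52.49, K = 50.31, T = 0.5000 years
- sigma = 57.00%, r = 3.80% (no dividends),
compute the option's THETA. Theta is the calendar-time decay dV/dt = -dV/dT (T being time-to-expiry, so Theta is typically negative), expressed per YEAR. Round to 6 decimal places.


d1 = 0.3539101961; d2 = -0.0491406692
phi(d1) = 0.3747242913; exp(-qT) = 1.0000000000; exp(-rT) = 0.9811793622
Theta = -S*exp(-qT)*phi(d1)*sigma/(2*sqrt(T)) + r*K*exp(-rT)*N(-d2) - q*S*exp(-qT)*N(-d1)
N(-d1) = 0.3617030928; N(-d2) = 0.5195964034; sqrt(T) = 0.7071067812
Term 1 = -52.4900 * 1.0000000000 * 0.3747242913 * 0.5700 / (2 * 0.7071067812) = -7.9277195374
Term 2 = 0.0380 * 50.3100 * 0.9811793622 * 0.5195964034 = 0.9746584560
Term 3 = 0 (no dividend yield, q = 0)
Theta = -7.9277195374 + (0.9746584560) + (0.0000000000) = -6.953061

Answer: Theta = -6.953061


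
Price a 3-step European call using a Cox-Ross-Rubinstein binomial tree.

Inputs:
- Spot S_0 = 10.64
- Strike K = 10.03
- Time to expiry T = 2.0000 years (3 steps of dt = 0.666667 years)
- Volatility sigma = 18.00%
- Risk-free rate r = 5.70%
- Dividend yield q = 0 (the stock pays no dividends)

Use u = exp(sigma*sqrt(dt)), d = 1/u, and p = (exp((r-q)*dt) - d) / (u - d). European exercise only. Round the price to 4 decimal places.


Answer: Price = V(0,0) = 2.1007

Derivation:
dt = T/N = 0.666667
u = exp(sigma*sqrt(dt)) = 1.158319; d = 1/u = 0.863320
p = (exp((r-q)*dt) - d) / (u - d) = 0.594617
Discount per step: exp(-r*dt) = 0.962713
Stock lattice S(k, i) with i counting down-moves:
  k=0: S(0,0) = 10.6400
  k=1: S(1,0) = 12.3245; S(1,1) = 9.1857
  k=2: S(2,0) = 14.2757; S(2,1) = 10.6400; S(2,2) = 7.9302
  k=3: S(3,0) = 16.5358; S(3,1) = 12.3245; S(3,2) = 9.1857; S(3,3) = 6.8463
Terminal payoffs V(N, i) = max(S_T - K, 0):
  V(3,0) = 6.505815; V(3,1) = 2.294509; V(3,2) = 0.000000; V(3,3) = 0.000000
Backward induction: V(k, i) = exp(-r*dt) * [p * V(k+1, i) + (1-p) * V(k+1, i+1)].
  V(2,0) = exp(-r*dt) * [p*6.505815 + (1-p)*2.294509] = 4.619696
  V(2,1) = exp(-r*dt) * [p*2.294509 + (1-p)*0.000000] = 1.313481
  V(2,2) = exp(-r*dt) * [p*0.000000 + (1-p)*0.000000] = 0.000000
  V(1,0) = exp(-r*dt) * [p*4.619696 + (1-p)*1.313481] = 3.157132
  V(1,1) = exp(-r*dt) * [p*1.313481 + (1-p)*0.000000] = 0.751896
  V(0,0) = exp(-r*dt) * [p*3.157132 + (1-p)*0.751896] = 2.100726


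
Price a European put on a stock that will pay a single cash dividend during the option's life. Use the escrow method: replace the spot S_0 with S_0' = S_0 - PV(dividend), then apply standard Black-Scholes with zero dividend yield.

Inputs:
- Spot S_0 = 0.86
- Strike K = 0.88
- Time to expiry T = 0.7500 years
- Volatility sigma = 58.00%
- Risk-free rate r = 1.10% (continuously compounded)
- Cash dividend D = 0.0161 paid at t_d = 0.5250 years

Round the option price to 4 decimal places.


Answer: Price = 0.1850

Derivation:
PV(D) = D * exp(-r * t_d) = 0.0161 * 0.99424164 = 0.01600729
S_0' = S_0 - PV(D) = 0.8600 - 0.01600729 = 0.84399271
d1 = (ln(S_0'/K) + (r + sigma^2/2)*T) / (sigma*sqrt(T)) = 0.18439761
d2 = d1 - sigma*sqrt(T) = -0.31789712
exp(-rT) = 0.99178394
N(-d1) = 0.42685077; N(-d2) = 0.62471851
P = K * exp(-rT) * N(-d2) - S_0' * N(-d1) = 0.8800 * 0.99178394 * 0.62471851 - 0.84399271 * 0.42685077 = 0.1850


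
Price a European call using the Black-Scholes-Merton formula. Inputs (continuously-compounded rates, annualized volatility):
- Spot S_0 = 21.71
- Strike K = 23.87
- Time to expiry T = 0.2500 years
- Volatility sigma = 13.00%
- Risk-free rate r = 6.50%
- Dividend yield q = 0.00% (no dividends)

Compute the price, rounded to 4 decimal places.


d1 = (ln(S/K) + (r - q + 0.5*sigma^2) * T) / (sigma * sqrt(T)) = -1.17672241
d2 = d1 - sigma * sqrt(T) = -1.24172241
exp(-rT) = 0.98388132; exp(-qT) = 1.00000000
C = S_0 * exp(-qT) * N(d1) - K * exp(-rT) * N(d2)
N(d1) = 0.11965316; N(d2) = 0.10716950
C = 21.7100 * 1.00000000 * 0.11965316 - 23.8700 * 0.98388132 * 0.10716950 = 0.0808

Answer: Price = 0.0808


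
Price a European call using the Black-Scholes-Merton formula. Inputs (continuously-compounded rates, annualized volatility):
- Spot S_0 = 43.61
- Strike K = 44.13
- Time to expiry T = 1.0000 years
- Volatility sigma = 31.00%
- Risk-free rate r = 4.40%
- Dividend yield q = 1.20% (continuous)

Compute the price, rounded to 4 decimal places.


Answer: Price = 5.6955

Derivation:
d1 = (ln(S/K) + (r - q + 0.5*sigma^2) * T) / (sigma * sqrt(T)) = 0.21998922
d2 = d1 - sigma * sqrt(T) = -0.09001078
exp(-rT) = 0.95695396; exp(-qT) = 0.98807171
C = S_0 * exp(-qT) * N(d1) - K * exp(-rT) * N(d2)
N(d1) = 0.58706023; N(d2) = 0.46413932
C = 43.6100 * 0.98807171 * 0.58706023 - 44.1300 * 0.95695396 * 0.46413932 = 5.6955


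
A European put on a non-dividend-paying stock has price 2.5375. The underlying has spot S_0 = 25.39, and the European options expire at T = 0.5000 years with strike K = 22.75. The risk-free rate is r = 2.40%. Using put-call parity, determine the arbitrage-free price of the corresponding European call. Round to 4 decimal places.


Answer: Call price = 5.4489

Derivation:
Put-call parity: C - P = S_0 * exp(-qT) - K * exp(-rT).
S_0 * exp(-qT) = 25.3900 * 1.00000000 = 25.39000000
K * exp(-rT) = 22.7500 * 0.98807171 = 22.47863147
C = P + S*exp(-qT) - K*exp(-rT)
C = 2.5375 + 25.39000000 - 22.47863147 = 5.4489


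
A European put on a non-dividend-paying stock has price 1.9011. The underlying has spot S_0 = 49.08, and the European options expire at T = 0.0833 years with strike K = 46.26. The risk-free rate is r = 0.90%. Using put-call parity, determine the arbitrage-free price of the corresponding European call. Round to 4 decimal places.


Put-call parity: C - P = S_0 * exp(-qT) - K * exp(-rT).
S_0 * exp(-qT) = 49.0800 * 1.00000000 = 49.08000000
K * exp(-rT) = 46.2600 * 0.99925058 = 46.22533187
C = P + S*exp(-qT) - K*exp(-rT)
C = 1.9011 + 49.08000000 - 46.22533187 = 4.7558

Answer: Call price = 4.7558


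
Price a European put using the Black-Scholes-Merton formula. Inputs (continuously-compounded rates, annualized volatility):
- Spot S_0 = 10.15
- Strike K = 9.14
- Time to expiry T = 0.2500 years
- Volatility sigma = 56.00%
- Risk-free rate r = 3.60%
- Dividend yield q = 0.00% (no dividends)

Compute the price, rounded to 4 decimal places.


d1 = (ln(S/K) + (r - q + 0.5*sigma^2) * T) / (sigma * sqrt(T)) = 0.54647614
d2 = d1 - sigma * sqrt(T) = 0.26647614
exp(-rT) = 0.99104038; exp(-qT) = 1.00000000
P = K * exp(-rT) * N(-d2) - S_0 * exp(-qT) * N(-d1)
N(-d1) = 0.29236934; N(-d2) = 0.39493627
P = 9.1400 * 0.99104038 * 0.39493627 - 10.1500 * 1.00000000 * 0.29236934 = 0.6098

Answer: Price = 0.6098


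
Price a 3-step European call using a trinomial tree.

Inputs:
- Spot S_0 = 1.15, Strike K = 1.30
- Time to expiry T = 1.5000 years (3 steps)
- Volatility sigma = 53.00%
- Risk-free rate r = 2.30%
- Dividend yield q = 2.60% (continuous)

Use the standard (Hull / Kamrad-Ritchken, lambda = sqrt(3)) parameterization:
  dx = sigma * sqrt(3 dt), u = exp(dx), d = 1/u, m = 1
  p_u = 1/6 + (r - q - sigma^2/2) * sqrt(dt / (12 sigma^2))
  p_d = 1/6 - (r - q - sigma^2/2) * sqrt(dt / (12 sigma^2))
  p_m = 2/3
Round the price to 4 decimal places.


Answer: Price = V(0,0) = 0.2154

Derivation:
dt = T/N = 0.500000; dx = sigma*sqrt(3*dt) = 0.649115
u = exp(dx) = 1.913846; d = 1/u = 0.522508
p_u = 0.111418, p_m = 0.666667, p_d = 0.221915
Discount per step: exp(-r*dt) = 0.988566
Stock lattice S(k, j) with j the centered position index:
  k=0: S(0,+0) = 1.1500
  k=1: S(1,-1) = 0.6009; S(1,+0) = 1.1500; S(1,+1) = 2.2009
  k=2: S(2,-2) = 0.3140; S(2,-1) = 0.6009; S(2,+0) = 1.1500; S(2,+1) = 2.2009; S(2,+2) = 4.2122
  k=3: S(3,-3) = 0.1641; S(3,-2) = 0.3140; S(3,-1) = 0.6009; S(3,+0) = 1.1500; S(3,+1) = 2.2009; S(3,+2) = 4.2122; S(3,+3) = 8.0616
Terminal payoffs V(N, j) = max(S_T - K, 0):
  V(3,-3) = 0.000000; V(3,-2) = 0.000000; V(3,-1) = 0.000000; V(3,+0) = 0.000000; V(3,+1) = 0.900923; V(3,+2) = 2.912227; V(3,+3) = 6.761554
Backward induction: V(k, j) = exp(-r*dt) * [p_u * V(k+1, j+1) + p_m * V(k+1, j) + p_d * V(k+1, j-1)]
  V(2,-2) = exp(-r*dt) * [p_u*0.000000 + p_m*0.000000 + p_d*0.000000] = 0.000000
  V(2,-1) = exp(-r*dt) * [p_u*0.000000 + p_m*0.000000 + p_d*0.000000] = 0.000000
  V(2,+0) = exp(-r*dt) * [p_u*0.900923 + p_m*0.000000 + p_d*0.000000] = 0.099232
  V(2,+1) = exp(-r*dt) * [p_u*2.912227 + p_m*0.900923 + p_d*0.000000] = 0.914513
  V(2,+2) = exp(-r*dt) * [p_u*6.761554 + p_m*2.912227 + p_d*0.900923] = 2.861675
  V(1,-1) = exp(-r*dt) * [p_u*0.099232 + p_m*0.000000 + p_d*0.000000] = 0.010930
  V(1,+0) = exp(-r*dt) * [p_u*0.914513 + p_m*0.099232 + p_d*0.000000] = 0.166126
  V(1,+1) = exp(-r*dt) * [p_u*2.861675 + p_m*0.914513 + p_d*0.099232] = 0.939671
  V(0,+0) = exp(-r*dt) * [p_u*0.939671 + p_m*0.166126 + p_d*0.010930] = 0.215382


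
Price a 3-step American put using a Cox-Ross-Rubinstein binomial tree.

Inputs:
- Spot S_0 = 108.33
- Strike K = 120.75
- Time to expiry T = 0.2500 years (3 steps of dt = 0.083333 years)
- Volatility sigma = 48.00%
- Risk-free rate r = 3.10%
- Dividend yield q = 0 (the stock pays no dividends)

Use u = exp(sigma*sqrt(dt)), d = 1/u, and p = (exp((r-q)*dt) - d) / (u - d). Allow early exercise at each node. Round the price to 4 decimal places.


Answer: Price = V(0,0) = 17.4790

Derivation:
dt = T/N = 0.083333
u = exp(sigma*sqrt(dt)) = 1.148623; d = 1/u = 0.870607
p = (exp((r-q)*dt) - d) / (u - d) = 0.474718
Discount per step: exp(-r*dt) = 0.997420
Stock lattice S(k, i) with i counting down-moves:
  k=0: S(0,0) = 108.3300
  k=1: S(1,0) = 124.4304; S(1,1) = 94.3129
  k=2: S(2,0) = 142.9236; S(2,1) = 108.3300; S(2,2) = 82.1095
  k=3: S(3,0) = 164.1654; S(3,1) = 124.4304; S(3,2) = 94.3129; S(3,3) = 71.4852
Terminal payoffs V(N, i) = max(K - S_T, 0):
  V(3,0) = 0.000000; V(3,1) = 0.000000; V(3,2) = 26.437092; V(3,3) = 49.264836
Backward induction: V(k, i) = exp(-r*dt) * [p * V(k+1, i) + (1-p) * V(k+1, i+1)]; then take max(V_cont, immediate exercise) for American.
  V(2,0) = exp(-r*dt) * [p*0.000000 + (1-p)*0.000000] = 0.000000; exercise = 0.000000; V(2,0) = max -> 0.000000
  V(2,1) = exp(-r*dt) * [p*0.000000 + (1-p)*26.437092] = 13.851091; exercise = 12.420000; V(2,1) = max -> 13.851091
  V(2,2) = exp(-r*dt) * [p*26.437092 + (1-p)*49.264836] = 38.328943; exercise = 38.640478; V(2,2) = max -> 38.640478
  V(1,0) = exp(-r*dt) * [p*0.000000 + (1-p)*13.851091] = 7.256953; exercise = 0.000000; V(1,0) = max -> 7.256953
  V(1,1) = exp(-r*dt) * [p*13.851091 + (1-p)*38.640478] = 26.803170; exercise = 26.437092; V(1,1) = max -> 26.803170
  V(0,0) = exp(-r*dt) * [p*7.256953 + (1-p)*26.803170] = 17.479009; exercise = 12.420000; V(0,0) = max -> 17.479009


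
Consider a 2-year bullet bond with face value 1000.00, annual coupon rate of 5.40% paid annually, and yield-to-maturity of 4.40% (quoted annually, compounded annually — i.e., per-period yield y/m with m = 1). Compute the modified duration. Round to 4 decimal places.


Answer: Modified duration = 1.8671

Derivation:
Coupon per period c = face * coupon_rate / m = 54.000000
Periods per year m = 1; per-period yield y/m = 0.044000
Number of cashflows N = 2
Cashflows (t years, CF_t, discount factor 1/(1+y/m)^(m*t), PV):
  t = 1.0000: CF_t = 54.000000, DF = 0.957854, PV = 51.724138
  t = 2.0000: CF_t = 1054.000000, DF = 0.917485, PV = 967.029257
Price P = sum_t PV_t = 1018.753395
First compute Macaulay numerator sum_t t * PV_t:
  t * PV_t at t = 1.0000: 51.724138
  t * PV_t at t = 2.0000: 1934.058514
Macaulay duration D = 1985.782651 / 1018.753395 = 1.949228
Modified duration = D / (1 + y/m) = 1.949228 / (1 + 0.044000) = 1.867077


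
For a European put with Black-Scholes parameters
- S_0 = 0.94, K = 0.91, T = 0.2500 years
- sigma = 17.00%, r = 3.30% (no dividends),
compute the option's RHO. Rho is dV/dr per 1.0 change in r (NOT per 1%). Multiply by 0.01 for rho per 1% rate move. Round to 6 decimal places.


d1 = 0.5211503030; d2 = 0.4361503030
phi(d1) = 0.3482838912; exp(-qT) = 1.0000000000; exp(-rT) = 0.9917839379
N(-d2) = 0.3313638412
Rho = -K*T*exp(-rT)*N(-d2) = -0.9100 * 0.2500 * 0.9917839379 * 0.3313638412 = -0.074766

Answer: Rho = -0.074766


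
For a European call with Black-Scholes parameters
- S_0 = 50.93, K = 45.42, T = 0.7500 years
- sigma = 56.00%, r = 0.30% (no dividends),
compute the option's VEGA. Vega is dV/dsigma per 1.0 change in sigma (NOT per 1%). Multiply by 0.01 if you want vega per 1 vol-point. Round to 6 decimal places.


d1 = 0.4832207396; d2 = -0.0017534865
phi(d1) = 0.3549814747; exp(-qT) = 1.0000000000; exp(-rT) = 0.9977525294
Vega = S * exp(-qT) * phi(d1) * sqrt(T) = 50.9300 * 1.0000000000 * 0.3549814747 * 0.8660254038 = 15.657052

Answer: Vega = 15.657052


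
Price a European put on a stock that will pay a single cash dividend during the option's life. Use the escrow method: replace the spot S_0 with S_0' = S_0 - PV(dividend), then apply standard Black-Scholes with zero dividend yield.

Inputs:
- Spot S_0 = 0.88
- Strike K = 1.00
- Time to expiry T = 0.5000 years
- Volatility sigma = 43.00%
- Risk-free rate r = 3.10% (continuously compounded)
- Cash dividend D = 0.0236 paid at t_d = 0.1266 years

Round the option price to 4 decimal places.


PV(D) = D * exp(-r * t_d) = 0.0236 * 0.99608309 = 0.02350756
S_0' = S_0 - PV(D) = 0.8800 - 0.02350756 = 0.85649244
d1 = (ln(S_0'/K) + (r + sigma^2/2)*T) / (sigma*sqrt(T)) = -0.30647254
d2 = d1 - sigma*sqrt(T) = -0.61052846
exp(-rT) = 0.98461951
N(-d1) = 0.62037756; N(-d2) = 0.72924410
P = K * exp(-rT) * N(-d2) - S_0' * N(-d1) = 1.0000 * 0.98461951 * 0.72924410 - 0.85649244 * 0.62037756 = 0.1867

Answer: Price = 0.1867


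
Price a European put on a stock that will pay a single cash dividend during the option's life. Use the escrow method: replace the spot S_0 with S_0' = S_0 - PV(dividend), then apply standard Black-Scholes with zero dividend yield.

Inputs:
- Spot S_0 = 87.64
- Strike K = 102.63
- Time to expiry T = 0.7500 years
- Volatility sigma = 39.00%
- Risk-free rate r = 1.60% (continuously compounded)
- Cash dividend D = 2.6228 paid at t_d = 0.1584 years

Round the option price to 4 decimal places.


Answer: Price = 22.3340

Derivation:
PV(D) = D * exp(-r * t_d) = 2.6228 * 0.99746881 = 2.61616119
S_0' = S_0 - PV(D) = 87.6400 - 2.61616119 = 85.02383881
d1 = (ln(S_0'/K) + (r + sigma^2/2)*T) / (sigma*sqrt(T)) = -0.35280872
d2 = d1 - sigma*sqrt(T) = -0.69055863
exp(-rT) = 0.98807171
N(-d1) = 0.63788408; N(-d2) = 0.75507852
P = K * exp(-rT) * N(-d2) - S_0' * N(-d1) = 102.6300 * 0.98807171 * 0.75507852 - 85.02383881 * 0.63788408 = 22.3340


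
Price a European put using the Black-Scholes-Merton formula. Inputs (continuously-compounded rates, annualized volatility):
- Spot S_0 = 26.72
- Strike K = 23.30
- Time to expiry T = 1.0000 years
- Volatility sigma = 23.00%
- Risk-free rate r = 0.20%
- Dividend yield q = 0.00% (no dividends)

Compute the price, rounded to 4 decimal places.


d1 = (ln(S/K) + (r - q + 0.5*sigma^2) * T) / (sigma * sqrt(T)) = 0.71916951
d2 = d1 - sigma * sqrt(T) = 0.48916951
exp(-rT) = 0.99800200; exp(-qT) = 1.00000000
P = K * exp(-rT) * N(-d2) - S_0 * exp(-qT) * N(-d1)
N(-d1) = 0.23601824; N(-d2) = 0.31236085
P = 23.3000 * 0.99800200 * 0.31236085 - 26.7200 * 1.00000000 * 0.23601824 = 0.9571

Answer: Price = 0.9571


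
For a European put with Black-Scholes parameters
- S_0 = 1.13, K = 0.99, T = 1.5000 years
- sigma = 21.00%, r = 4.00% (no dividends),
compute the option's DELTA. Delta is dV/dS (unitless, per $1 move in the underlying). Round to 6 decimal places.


d1 = 0.8761512542; d2 = 0.6189548312
phi(d1) = 0.2717809024; exp(-qT) = 1.0000000000; exp(-rT) = 0.9417645336
N(-d1) = 0.1904739062
Delta = -exp(-qT) * N(-d1) = -1.0000000000 * 0.1904739062 = -0.190474

Answer: Delta = -0.190474


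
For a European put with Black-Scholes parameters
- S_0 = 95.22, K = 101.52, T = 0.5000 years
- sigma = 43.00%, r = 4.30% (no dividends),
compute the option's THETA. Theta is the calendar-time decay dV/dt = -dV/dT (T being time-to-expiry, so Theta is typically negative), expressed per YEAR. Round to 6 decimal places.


Answer: Theta = -8.922408

Derivation:
d1 = 0.0120345639; d2 = -0.2920213520
phi(d1) = 0.3989133919; exp(-qT) = 1.0000000000; exp(-rT) = 0.9787294775
Theta = -S*exp(-qT)*phi(d1)*sigma/(2*sqrt(T)) + r*K*exp(-rT)*N(-d2) - q*S*exp(-qT)*N(-d1)
N(-d1) = 0.4951990195; N(-d2) = 0.6148648507; sqrt(T) = 0.7071067812
Term 1 = -95.2200 * 1.0000000000 * 0.3989133919 * 0.4300 / (2 * 0.7071067812) = -11.5494220252
Term 2 = 0.0430 * 101.5200 * 0.9787294775 * 0.6148648507 = 2.6270140786
Term 3 = 0 (no dividend yield, q = 0)
Theta = -11.5494220252 + (2.6270140786) + (0.0000000000) = -8.922408


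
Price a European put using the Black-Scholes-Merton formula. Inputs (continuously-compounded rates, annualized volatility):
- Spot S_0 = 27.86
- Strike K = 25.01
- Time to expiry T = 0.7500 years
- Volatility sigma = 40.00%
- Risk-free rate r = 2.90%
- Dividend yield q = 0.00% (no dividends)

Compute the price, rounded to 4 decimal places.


d1 = (ln(S/K) + (r - q + 0.5*sigma^2) * T) / (sigma * sqrt(T)) = 0.54751923
d2 = d1 - sigma * sqrt(T) = 0.20110906
exp(-rT) = 0.97848483; exp(-qT) = 1.00000000
P = K * exp(-rT) * N(-d2) - S_0 * exp(-qT) * N(-d1)
N(-d1) = 0.29201103; N(-d2) = 0.42030665
P = 25.0100 * 0.97848483 * 0.42030665 - 27.8600 * 1.00000000 * 0.29201103 = 2.1503

Answer: Price = 2.1503


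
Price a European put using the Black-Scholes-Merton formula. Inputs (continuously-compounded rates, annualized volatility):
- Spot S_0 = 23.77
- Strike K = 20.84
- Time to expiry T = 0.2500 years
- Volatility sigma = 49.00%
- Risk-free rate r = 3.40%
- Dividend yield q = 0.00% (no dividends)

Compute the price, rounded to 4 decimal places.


Answer: Price = 0.9550

Derivation:
d1 = (ln(S/K) + (r - q + 0.5*sigma^2) * T) / (sigma * sqrt(T)) = 0.69413292
d2 = d1 - sigma * sqrt(T) = 0.44913292
exp(-rT) = 0.99153602; exp(-qT) = 1.00000000
P = K * exp(-rT) * N(-d2) - S_0 * exp(-qT) * N(-d1)
N(-d1) = 0.24379943; N(-d2) = 0.32666789
P = 20.8400 * 0.99153602 * 0.32666789 - 23.7700 * 1.00000000 * 0.24379943 = 0.9550


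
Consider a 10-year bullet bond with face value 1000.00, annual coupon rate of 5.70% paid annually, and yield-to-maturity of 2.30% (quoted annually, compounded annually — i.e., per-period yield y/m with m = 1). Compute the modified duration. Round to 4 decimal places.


Coupon per period c = face * coupon_rate / m = 57.000000
Periods per year m = 1; per-period yield y/m = 0.023000
Number of cashflows N = 10
Cashflows (t years, CF_t, discount factor 1/(1+y/m)^(m*t), PV):
  t = 1.0000: CF_t = 57.000000, DF = 0.977517, PV = 55.718475
  t = 2.0000: CF_t = 57.000000, DF = 0.955540, PV = 54.465763
  t = 3.0000: CF_t = 57.000000, DF = 0.934056, PV = 53.241215
  t = 4.0000: CF_t = 57.000000, DF = 0.913056, PV = 52.044198
  t = 5.0000: CF_t = 57.000000, DF = 0.892528, PV = 50.874094
  t = 6.0000: CF_t = 57.000000, DF = 0.872461, PV = 49.730297
  t = 7.0000: CF_t = 57.000000, DF = 0.852846, PV = 48.612216
  t = 8.0000: CF_t = 57.000000, DF = 0.833671, PV = 47.519273
  t = 9.0000: CF_t = 57.000000, DF = 0.814928, PV = 46.450902
  t = 10.0000: CF_t = 1057.000000, DF = 0.796606, PV = 842.012716
Price P = sum_t PV_t = 1300.669148
First compute Macaulay numerator sum_t t * PV_t:
  t * PV_t at t = 1.0000: 55.718475
  t * PV_t at t = 2.0000: 108.931525
  t * PV_t at t = 3.0000: 159.723644
  t * PV_t at t = 4.0000: 208.176792
  t * PV_t at t = 5.0000: 254.370469
  t * PV_t at t = 6.0000: 298.381782
  t * PV_t at t = 7.0000: 340.285513
  t * PV_t at t = 8.0000: 380.154182
  t * PV_t at t = 9.0000: 418.058119
  t * PV_t at t = 10.0000: 8420.127159
Macaulay duration D = 10643.927661 / 1300.669148 = 8.183424
Modified duration = D / (1 + y/m) = 8.183424 / (1 + 0.023000) = 7.999437

Answer: Modified duration = 7.9994


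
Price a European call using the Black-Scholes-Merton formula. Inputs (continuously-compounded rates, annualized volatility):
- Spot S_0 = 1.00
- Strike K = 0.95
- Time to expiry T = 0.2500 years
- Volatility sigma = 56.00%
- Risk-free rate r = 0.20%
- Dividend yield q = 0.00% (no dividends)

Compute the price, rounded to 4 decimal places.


d1 = (ln(S/K) + (r - q + 0.5*sigma^2) * T) / (sigma * sqrt(T)) = 0.32497605
d2 = d1 - sigma * sqrt(T) = 0.04497605
exp(-rT) = 0.99950012; exp(-qT) = 1.00000000
C = S_0 * exp(-qT) * N(d1) - K * exp(-rT) * N(d2)
N(d1) = 0.62740040; N(d2) = 0.51793680
C = 1.0000 * 1.00000000 * 0.62740040 - 0.9500 * 0.99950012 * 0.51793680 = 0.1356

Answer: Price = 0.1356


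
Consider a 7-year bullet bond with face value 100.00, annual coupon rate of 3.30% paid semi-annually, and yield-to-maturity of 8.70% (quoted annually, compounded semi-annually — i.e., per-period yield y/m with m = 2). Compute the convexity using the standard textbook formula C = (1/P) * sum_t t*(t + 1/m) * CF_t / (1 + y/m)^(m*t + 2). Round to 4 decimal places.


Coupon per period c = face * coupon_rate / m = 1.650000
Periods per year m = 2; per-period yield y/m = 0.043500
Number of cashflows N = 14
Cashflows (t years, CF_t, discount factor 1/(1+y/m)^(m*t), PV):
  t = 0.5000: CF_t = 1.650000, DF = 0.958313, PV = 1.581217
  t = 1.0000: CF_t = 1.650000, DF = 0.918365, PV = 1.515301
  t = 1.5000: CF_t = 1.650000, DF = 0.880081, PV = 1.452134
  t = 2.0000: CF_t = 1.650000, DF = 0.843393, PV = 1.391599
  t = 2.5000: CF_t = 1.650000, DF = 0.808235, PV = 1.333588
  t = 3.0000: CF_t = 1.650000, DF = 0.774543, PV = 1.277995
  t = 3.5000: CF_t = 1.650000, DF = 0.742254, PV = 1.224720
  t = 4.0000: CF_t = 1.650000, DF = 0.711312, PV = 1.173665
  t = 4.5000: CF_t = 1.650000, DF = 0.681660, PV = 1.124739
  t = 5.0000: CF_t = 1.650000, DF = 0.653244, PV = 1.077853
  t = 5.5000: CF_t = 1.650000, DF = 0.626013, PV = 1.032921
  t = 6.0000: CF_t = 1.650000, DF = 0.599916, PV = 0.989862
  t = 6.5000: CF_t = 1.650000, DF = 0.574908, PV = 0.948598
  t = 7.0000: CF_t = 101.650000, DF = 0.550942, PV = 56.003225
Price P = sum_t PV_t = 72.127416
Convexity numerator sum_t t*(t + 1/m) * CF_t / (1+y/m)^(m*t + 2):
  t = 0.5000: term = 0.726067
  t = 1.0000: term = 2.087399
  t = 1.5000: term = 4.000764
  t = 2.0000: term = 6.389976
  t = 2.5000: term = 9.185399
  t = 3.0000: term = 12.323487
  t = 3.5000: term = 15.746350
  t = 4.0000: term = 19.401348
  t = 4.5000: term = 23.240714
  t = 5.0000: term = 27.221196
  t = 5.5000: term = 31.303723
  t = 6.0000: term = 35.453099
  t = 6.5000: term = 39.637709
  t = 7.0000: term = 2700.147146
Convexity = (1/P) * sum = 2926.864377 / 72.127416 = 40.579082

Answer: Convexity = 40.5791


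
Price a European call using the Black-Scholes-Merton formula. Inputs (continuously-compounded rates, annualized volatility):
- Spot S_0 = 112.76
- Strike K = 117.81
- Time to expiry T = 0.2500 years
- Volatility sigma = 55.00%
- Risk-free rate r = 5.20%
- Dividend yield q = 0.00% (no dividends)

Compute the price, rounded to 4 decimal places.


Answer: Price = 10.8387

Derivation:
d1 = (ln(S/K) + (r - q + 0.5*sigma^2) * T) / (sigma * sqrt(T)) = 0.02545821
d2 = d1 - sigma * sqrt(T) = -0.24954179
exp(-rT) = 0.98708414; exp(-qT) = 1.00000000
C = S_0 * exp(-qT) * N(d1) - K * exp(-rT) * N(d2)
N(d1) = 0.51015526; N(d2) = 0.40147086
C = 112.7600 * 1.00000000 * 0.51015526 - 117.8100 * 0.98708414 * 0.40147086 = 10.8387


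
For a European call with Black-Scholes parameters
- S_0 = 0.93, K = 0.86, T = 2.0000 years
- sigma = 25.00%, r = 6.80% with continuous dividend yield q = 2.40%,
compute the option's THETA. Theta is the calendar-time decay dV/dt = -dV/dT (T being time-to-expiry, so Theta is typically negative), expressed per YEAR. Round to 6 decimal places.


d1 = 0.6470089186; d2 = 0.2934555280
phi(d1) = 0.3235994467; exp(-qT) = 0.9531337871; exp(-rT) = 0.8728426325
Theta = -S*exp(-qT)*phi(d1)*sigma/(2*sqrt(T)) - r*K*exp(-rT)*N(d2) + q*S*exp(-qT)*N(d1)
N(d1) = 0.7411869143; N(d2) = 0.6154130063; sqrt(T) = 1.4142135624
Term 1 = -0.9300 * 0.9531337871 * 0.3235994467 * 0.2500 / (2 * 1.4142135624) = -0.0253535979
Term 2 = -0.0680 * 0.8600 * 0.8728426325 * 0.6154130063 = -0.0314130413
Term 3 = 0.0240 * 0.9300 * 0.9531337871 * 0.7411869143 = 0.0157679705
Theta = -0.0253535979 + (-0.0314130413) + (0.0157679705) = -0.040999

Answer: Theta = -0.040999


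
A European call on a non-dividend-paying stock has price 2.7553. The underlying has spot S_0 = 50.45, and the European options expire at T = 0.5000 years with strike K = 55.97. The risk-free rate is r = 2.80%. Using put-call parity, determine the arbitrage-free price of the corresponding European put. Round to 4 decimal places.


Answer: Put price = 7.4972

Derivation:
Put-call parity: C - P = S_0 * exp(-qT) - K * exp(-rT).
S_0 * exp(-qT) = 50.4500 * 1.00000000 = 50.45000000
K * exp(-rT) = 55.9700 * 0.98609754 = 55.19187955
P = C - S*exp(-qT) + K*exp(-rT)
P = 2.7553 - 50.45000000 + 55.19187955 = 7.4972


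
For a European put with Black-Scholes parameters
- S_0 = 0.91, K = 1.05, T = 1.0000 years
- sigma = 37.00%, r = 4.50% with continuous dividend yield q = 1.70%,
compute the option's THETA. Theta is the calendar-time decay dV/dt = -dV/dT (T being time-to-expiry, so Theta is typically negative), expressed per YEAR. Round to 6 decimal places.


Answer: Theta = -0.042703

Derivation:
d1 = -0.1260833612; d2 = -0.4960833612
phi(d1) = 0.3957838539; exp(-qT) = 0.9831436846; exp(-rT) = 0.9559974818
Theta = -S*exp(-qT)*phi(d1)*sigma/(2*sqrt(T)) + r*K*exp(-rT)*N(-d2) - q*S*exp(-qT)*N(-d1)
N(-d1) = 0.5501670309; N(-d2) = 0.6900822010; sqrt(T) = 1.0000000000
Term 1 = -0.9100 * 0.9831436846 * 0.3957838539 * 0.3700 / (2 * 1.0000000000) = -0.0655070719
Term 2 = 0.0450 * 1.0500 * 0.9559974818 * 0.6900822010 = 0.0311716210
Term 3 = -0.0170 * 0.9100 * 0.9831436846 * 0.5501670309 = -0.0083676185
Theta = -0.0655070719 + (0.0311716210) + (-0.0083676185) = -0.042703


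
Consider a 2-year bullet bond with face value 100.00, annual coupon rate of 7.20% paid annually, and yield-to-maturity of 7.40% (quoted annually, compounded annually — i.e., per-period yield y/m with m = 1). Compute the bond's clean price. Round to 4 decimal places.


Answer: Price = 99.6404

Derivation:
Coupon per period c = face * coupon_rate / m = 7.200000
Periods per year m = 1; per-period yield y/m = 0.074000
Number of cashflows N = 2
Cashflows (t years, CF_t, discount factor 1/(1+y/m)^(m*t), PV):
  t = 1.0000: CF_t = 7.200000, DF = 0.931099, PV = 6.703911
  t = 2.0000: CF_t = 107.200000, DF = 0.866945, PV = 92.936481
Price P = sum_t PV_t = 99.640391


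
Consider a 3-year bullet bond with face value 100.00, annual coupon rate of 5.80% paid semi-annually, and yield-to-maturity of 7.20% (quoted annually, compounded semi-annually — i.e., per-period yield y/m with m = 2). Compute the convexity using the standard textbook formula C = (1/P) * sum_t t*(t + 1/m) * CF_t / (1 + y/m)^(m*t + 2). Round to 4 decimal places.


Coupon per period c = face * coupon_rate / m = 2.900000
Periods per year m = 2; per-period yield y/m = 0.036000
Number of cashflows N = 6
Cashflows (t years, CF_t, discount factor 1/(1+y/m)^(m*t), PV):
  t = 0.5000: CF_t = 2.900000, DF = 0.965251, PV = 2.799228
  t = 1.0000: CF_t = 2.900000, DF = 0.931709, PV = 2.701957
  t = 1.5000: CF_t = 2.900000, DF = 0.899333, PV = 2.608067
  t = 2.0000: CF_t = 2.900000, DF = 0.868082, PV = 2.517439
  t = 2.5000: CF_t = 2.900000, DF = 0.837917, PV = 2.429961
  t = 3.0000: CF_t = 102.900000, DF = 0.808801, PV = 83.225582
Price P = sum_t PV_t = 96.282234
Convexity numerator sum_t t*(t + 1/m) * CF_t / (1+y/m)^(m*t + 2):
  t = 0.5000: term = 1.304033
  t = 1.0000: term = 3.776159
  t = 1.5000: term = 7.289882
  t = 2.0000: term = 11.727609
  t = 2.5000: term = 16.980129
  t = 3.0000: term = 814.191625
Convexity = (1/P) * sum = 855.269436 / 96.282234 = 8.882941

Answer: Convexity = 8.8829


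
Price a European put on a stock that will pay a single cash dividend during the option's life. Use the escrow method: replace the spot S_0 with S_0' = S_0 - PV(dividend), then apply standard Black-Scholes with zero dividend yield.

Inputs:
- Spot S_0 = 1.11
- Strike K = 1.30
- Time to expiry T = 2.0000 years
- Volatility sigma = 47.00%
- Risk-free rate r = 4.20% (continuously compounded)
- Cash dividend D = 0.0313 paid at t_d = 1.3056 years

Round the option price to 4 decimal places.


Answer: Price = 0.3570

Derivation:
PV(D) = D * exp(-r * t_d) = 0.0313 * 0.94664114 = 0.02962987
S_0' = S_0 - PV(D) = 1.1100 - 0.02962987 = 1.08037013
d1 = (ln(S_0'/K) + (r + sigma^2/2)*T) / (sigma*sqrt(T)) = 0.18029633
d2 = d1 - sigma*sqrt(T) = -0.48438404
exp(-rT) = 0.91943126
N(-d1) = 0.42845997; N(-d2) = 0.68594333
P = K * exp(-rT) * N(-d2) - S_0' * N(-d1) = 1.3000 * 0.91943126 * 0.68594333 - 1.08037013 * 0.42845997 = 0.3570


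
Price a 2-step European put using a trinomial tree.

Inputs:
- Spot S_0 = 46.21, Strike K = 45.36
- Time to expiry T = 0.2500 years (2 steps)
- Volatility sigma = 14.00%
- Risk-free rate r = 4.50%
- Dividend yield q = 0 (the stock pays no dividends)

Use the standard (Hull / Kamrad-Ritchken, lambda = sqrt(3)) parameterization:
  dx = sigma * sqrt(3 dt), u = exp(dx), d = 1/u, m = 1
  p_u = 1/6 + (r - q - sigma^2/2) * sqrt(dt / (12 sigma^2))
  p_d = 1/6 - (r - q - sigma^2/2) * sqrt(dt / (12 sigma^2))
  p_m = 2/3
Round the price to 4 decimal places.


Answer: Price = V(0,0) = 0.6742

Derivation:
dt = T/N = 0.125000; dx = sigma*sqrt(3*dt) = 0.085732
u = exp(dx) = 1.089514; d = 1/u = 0.917840
p_u = 0.192328, p_m = 0.666667, p_d = 0.141005
Discount per step: exp(-r*dt) = 0.994391
Stock lattice S(k, j) with j the centered position index:
  k=0: S(0,+0) = 46.2100
  k=1: S(1,-1) = 42.4134; S(1,+0) = 46.2100; S(1,+1) = 50.3465
  k=2: S(2,-2) = 38.9287; S(2,-1) = 42.4134; S(2,+0) = 46.2100; S(2,+1) = 50.3465; S(2,+2) = 54.8532
Terminal payoffs V(N, j) = max(K - S_T, 0):
  V(2,-2) = 6.431293; V(2,-1) = 2.946611; V(2,+0) = 0.000000; V(2,+1) = 0.000000; V(2,+2) = 0.000000
Backward induction: V(k, j) = exp(-r*dt) * [p_u * V(k+1, j+1) + p_m * V(k+1, j) + p_d * V(k+1, j-1)]
  V(1,-1) = exp(-r*dt) * [p_u*0.000000 + p_m*2.946611 + p_d*6.431293] = 2.855149
  V(1,+0) = exp(-r*dt) * [p_u*0.000000 + p_m*0.000000 + p_d*2.946611] = 0.413157
  V(1,+1) = exp(-r*dt) * [p_u*0.000000 + p_m*0.000000 + p_d*0.000000] = 0.000000
  V(0,+0) = exp(-r*dt) * [p_u*0.000000 + p_m*0.413157 + p_d*2.855149] = 0.674226


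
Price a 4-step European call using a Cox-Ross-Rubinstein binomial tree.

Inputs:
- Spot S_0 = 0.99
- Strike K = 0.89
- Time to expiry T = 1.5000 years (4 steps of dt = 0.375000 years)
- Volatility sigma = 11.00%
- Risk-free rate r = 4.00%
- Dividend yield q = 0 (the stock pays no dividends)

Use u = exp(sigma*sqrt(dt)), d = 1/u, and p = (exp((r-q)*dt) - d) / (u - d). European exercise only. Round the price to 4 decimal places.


dt = T/N = 0.375000
u = exp(sigma*sqrt(dt)) = 1.069682; d = 1/u = 0.934858
p = (exp((r-q)*dt) - d) / (u - d) = 0.595261
Discount per step: exp(-r*dt) = 0.985112
Stock lattice S(k, i) with i counting down-moves:
  k=0: S(0,0) = 0.9900
  k=1: S(1,0) = 1.0590; S(1,1) = 0.9255
  k=2: S(2,0) = 1.1328; S(2,1) = 0.9900; S(2,2) = 0.8652
  k=3: S(3,0) = 1.2117; S(3,1) = 1.0590; S(3,2) = 0.9255; S(3,3) = 0.8089
  k=4: S(4,0) = 1.2961; S(4,1) = 1.1328; S(4,2) = 0.9900; S(4,3) = 0.8652; S(4,4) = 0.7562
Terminal payoffs V(N, i) = max(S_T - K, 0):
  V(4,0) = 0.406144; V(4,1) = 0.242776; V(4,2) = 0.100000; V(4,3) = 0.000000; V(4,4) = 0.000000
Backward induction: V(k, i) = exp(-r*dt) * [p * V(k+1, i) + (1-p) * V(k+1, i+1)].
  V(3,0) = exp(-r*dt) * [p*0.406144 + (1-p)*0.242776] = 0.334960
  V(3,1) = exp(-r*dt) * [p*0.242776 + (1-p)*0.100000] = 0.182235
  V(3,2) = exp(-r*dt) * [p*0.100000 + (1-p)*0.000000] = 0.058640
  V(3,3) = exp(-r*dt) * [p*0.000000 + (1-p)*0.000000] = 0.000000
  V(2,0) = exp(-r*dt) * [p*0.334960 + (1-p)*0.182235] = 0.269080
  V(2,1) = exp(-r*dt) * [p*0.182235 + (1-p)*0.058640] = 0.130243
  V(2,2) = exp(-r*dt) * [p*0.058640 + (1-p)*0.000000] = 0.034386
  V(1,0) = exp(-r*dt) * [p*0.269080 + (1-p)*0.130243] = 0.209718
  V(1,1) = exp(-r*dt) * [p*0.130243 + (1-p)*0.034386] = 0.090085
  V(0,0) = exp(-r*dt) * [p*0.209718 + (1-p)*0.090085] = 0.158896

Answer: Price = V(0,0) = 0.1589
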